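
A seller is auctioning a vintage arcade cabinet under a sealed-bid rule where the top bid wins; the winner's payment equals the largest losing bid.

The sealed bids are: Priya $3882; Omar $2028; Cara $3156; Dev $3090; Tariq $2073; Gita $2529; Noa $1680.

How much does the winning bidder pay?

Highest bid: Priya at $3882, so Priya wins.
Second-highest bid: Cara at $3156 — that is the price the winner pays.

$3156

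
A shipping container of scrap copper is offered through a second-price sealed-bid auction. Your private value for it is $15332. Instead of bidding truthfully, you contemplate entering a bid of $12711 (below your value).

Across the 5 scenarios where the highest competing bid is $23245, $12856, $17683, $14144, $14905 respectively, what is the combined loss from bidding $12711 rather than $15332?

The deviation costs you only when the competing bid falls strictly between $12711 and $15332; elsewhere both bids give the same outcome.
$23245: outcomes coincide → loss $0.
$12856: truthful payoff $2476, deviation payoff $0 → loss $2476.
$17683: outcomes coincide → loss $0.
$14144: truthful payoff $1188, deviation payoff $0 → loss $1188.
$14905: truthful payoff $427, deviation payoff $0 → loss $427.
Total loss = $2476 + $1188 + $427 = $4091.

$4091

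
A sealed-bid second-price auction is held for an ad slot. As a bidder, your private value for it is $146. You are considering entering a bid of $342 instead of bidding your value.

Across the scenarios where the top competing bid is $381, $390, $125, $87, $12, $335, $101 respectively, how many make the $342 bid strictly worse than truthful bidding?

The deviation hurts exactly when the highest competing bid lies strictly between $146 and $342 — overbidding then wins at a price above your value.
$381: above both → same outcome either way.
$390: above both → same outcome either way.
$125: below both → same outcome either way.
$87: below both → same outcome either way.
$12: below both → same outcome either way.
$335: inside the interval → strictly worse (loss $189).
$101: below both → same outcome either way.
Count: 1.

1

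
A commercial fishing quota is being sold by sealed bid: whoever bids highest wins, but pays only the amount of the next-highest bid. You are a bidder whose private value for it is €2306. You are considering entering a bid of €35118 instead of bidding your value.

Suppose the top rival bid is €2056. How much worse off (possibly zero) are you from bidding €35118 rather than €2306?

Bidding your value €2306: you win (since €2306 > €2056) and pay €2056. Payoff €250.
Bidding €35118: you win and pay €2056. Payoff €2306 − €2056 = €250.
Difference = €250 − €250 = €0; both bids lead to the same outcome because the competing bid is below both your value and your alternative bid.
In a second-price auction your bid sets only whether you win, not what you pay, so bidding your true value is weakly dominant.

€0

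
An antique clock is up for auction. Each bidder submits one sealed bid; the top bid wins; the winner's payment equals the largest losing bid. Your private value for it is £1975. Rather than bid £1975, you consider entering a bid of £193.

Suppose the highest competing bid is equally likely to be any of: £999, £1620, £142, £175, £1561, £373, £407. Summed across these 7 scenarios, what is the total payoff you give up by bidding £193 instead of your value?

£4915

The deviation costs you only when the competing bid falls strictly between £193 and £1975; elsewhere both bids give the same outcome.
£999: truthful payoff £976, deviation payoff £0 → loss £976.
£1620: truthful payoff £355, deviation payoff £0 → loss £355.
£142: outcomes coincide → loss £0.
£175: outcomes coincide → loss £0.
£1561: truthful payoff £414, deviation payoff £0 → loss £414.
£373: truthful payoff £1602, deviation payoff £0 → loss £1602.
£407: truthful payoff £1568, deviation payoff £0 → loss £1568.
Total loss = £976 + £355 + £414 + £1602 + £1568 = £4915.
In a second-price auction your bid sets only whether you win, not what you pay, so bidding your true value is weakly dominant.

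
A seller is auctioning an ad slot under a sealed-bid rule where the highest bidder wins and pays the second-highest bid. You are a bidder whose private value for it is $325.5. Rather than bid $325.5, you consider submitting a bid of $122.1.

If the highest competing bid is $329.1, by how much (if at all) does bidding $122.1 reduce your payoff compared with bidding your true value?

$0

Bidding your value $325.5: you lose (since $325.5 < $329.1). Payoff $0.
Bidding $122.1: you lose. Payoff $0.
Difference = $0 − $0 = $0; both bids lead to the same outcome because the competing bid is above both your value and your alternative bid.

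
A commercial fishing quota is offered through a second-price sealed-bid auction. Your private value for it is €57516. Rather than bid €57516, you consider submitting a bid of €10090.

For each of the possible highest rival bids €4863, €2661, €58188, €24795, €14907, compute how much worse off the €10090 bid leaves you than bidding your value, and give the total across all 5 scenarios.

The deviation costs you only when the competing bid falls strictly between €10090 and €57516; elsewhere both bids give the same outcome.
€4863: outcomes coincide → loss €0.
€2661: outcomes coincide → loss €0.
€58188: outcomes coincide → loss €0.
€24795: truthful payoff €32721, deviation payoff €0 → loss €32721.
€14907: truthful payoff €42609, deviation payoff €0 → loss €42609.
Total loss = €32721 + €42609 = €75330.

€75330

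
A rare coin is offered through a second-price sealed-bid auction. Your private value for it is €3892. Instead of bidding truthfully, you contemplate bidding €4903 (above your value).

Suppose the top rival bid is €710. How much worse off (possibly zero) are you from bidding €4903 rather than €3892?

€0

Bidding your value €3892: you win (since €3892 > €710) and pay €710. Payoff €3182.
Bidding €4903: you win and pay €710. Payoff €3892 − €710 = €3182.
Difference = €3182 − €3182 = €0; both bids lead to the same outcome because the competing bid is below both your value and your alternative bid.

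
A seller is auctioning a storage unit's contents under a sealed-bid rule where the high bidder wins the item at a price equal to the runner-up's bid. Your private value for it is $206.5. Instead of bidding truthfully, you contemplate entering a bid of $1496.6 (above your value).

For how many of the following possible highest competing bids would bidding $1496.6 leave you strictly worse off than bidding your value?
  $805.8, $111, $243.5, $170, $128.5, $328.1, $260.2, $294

The deviation hurts exactly when the highest competing bid lies strictly between $206.5 and $1496.6 — overbidding then wins at a price above your value.
$805.8: inside the interval → strictly worse (loss $599.3).
$111: below both → same outcome either way.
$243.5: inside the interval → strictly worse (loss $37).
$170: below both → same outcome either way.
$128.5: below both → same outcome either way.
$328.1: inside the interval → strictly worse (loss $121.6).
$260.2: inside the interval → strictly worse (loss $53.7).
$294: inside the interval → strictly worse (loss $87.5).
Count: 5.

5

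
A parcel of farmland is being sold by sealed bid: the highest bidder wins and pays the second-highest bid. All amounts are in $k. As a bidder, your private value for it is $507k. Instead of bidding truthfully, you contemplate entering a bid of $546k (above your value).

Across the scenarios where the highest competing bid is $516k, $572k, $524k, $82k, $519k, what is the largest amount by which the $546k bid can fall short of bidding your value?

$17k

$516k: truthful gives $0k, deviation gives −$9k → loss $9k.
$572k: same outcome either way → loss $0k.
$524k: truthful gives $0k, deviation gives −$17k → loss $17k.
$82k: same outcome either way → loss $0k.
$519k: truthful gives $0k, deviation gives −$12k → loss $12k.
Maximum loss: $17k.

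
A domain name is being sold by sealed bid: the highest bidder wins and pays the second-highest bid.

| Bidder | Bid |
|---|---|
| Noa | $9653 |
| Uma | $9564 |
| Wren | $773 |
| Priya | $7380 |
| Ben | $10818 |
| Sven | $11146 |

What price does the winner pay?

$10818

Highest bid: Sven at $11146, so Sven wins.
Second-highest bid: Ben at $10818 — that is the price the winner pays.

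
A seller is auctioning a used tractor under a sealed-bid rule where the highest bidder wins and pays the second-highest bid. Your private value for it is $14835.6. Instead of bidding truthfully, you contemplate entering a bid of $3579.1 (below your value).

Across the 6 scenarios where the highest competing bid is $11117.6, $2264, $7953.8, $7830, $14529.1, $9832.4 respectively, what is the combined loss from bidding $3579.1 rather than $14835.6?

The deviation costs you only when the competing bid falls strictly between $3579.1 and $14835.6; elsewhere both bids give the same outcome.
$11117.6: truthful payoff $3718, deviation payoff $0 → loss $3718.
$2264: outcomes coincide → loss $0.
$7953.8: truthful payoff $6881.8, deviation payoff $0 → loss $6881.8.
$7830: truthful payoff $7005.6, deviation payoff $0 → loss $7005.6.
$14529.1: truthful payoff $306.5, deviation payoff $0 → loss $306.5.
$9832.4: truthful payoff $5003.2, deviation payoff $0 → loss $5003.2.
Total loss = $3718 + $6881.8 + $7005.6 + $306.5 + $5003.2 = $22915.1.
Truthful bidding weakly dominates here: raising your bid can only win items priced above your value, and lowering it can only forfeit items priced below.

$22915.1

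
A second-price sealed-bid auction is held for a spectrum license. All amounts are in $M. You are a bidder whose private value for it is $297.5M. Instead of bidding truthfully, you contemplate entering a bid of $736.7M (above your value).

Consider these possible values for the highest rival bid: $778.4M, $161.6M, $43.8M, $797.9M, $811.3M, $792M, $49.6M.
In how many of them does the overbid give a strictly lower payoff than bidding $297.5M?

The deviation hurts exactly when the highest competing bid lies strictly between $297.5M and $736.7M — overbidding then wins at a price above your value.
$778.4M: above both → same outcome either way.
$161.6M: below both → same outcome either way.
$43.8M: below both → same outcome either way.
$797.9M: above both → same outcome either way.
$811.3M: above both → same outcome either way.
$792M: above both → same outcome either way.
$49.6M: below both → same outcome either way.
Count: 0.

0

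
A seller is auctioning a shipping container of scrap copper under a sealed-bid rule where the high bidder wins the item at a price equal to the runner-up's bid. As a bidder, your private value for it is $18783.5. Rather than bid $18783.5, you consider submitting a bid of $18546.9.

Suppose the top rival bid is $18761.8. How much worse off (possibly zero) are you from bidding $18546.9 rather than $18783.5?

$21.7

Bidding your value $18783.5: you win (since $18783.5 > $18761.8) and pay $18761.8. Payoff $21.7.
Bidding $18546.9: you lose. Payoff $0.
The competing bid $18761.8 lies between your shaded bid and your value, so underbidding forfeits an item you could have won at a profitable price.
Loss from deviating = $21.7 − ($0) = $21.7.
Truthful bidding weakly dominates here: raising your bid can only win items priced above your value, and lowering it can only forfeit items priced below.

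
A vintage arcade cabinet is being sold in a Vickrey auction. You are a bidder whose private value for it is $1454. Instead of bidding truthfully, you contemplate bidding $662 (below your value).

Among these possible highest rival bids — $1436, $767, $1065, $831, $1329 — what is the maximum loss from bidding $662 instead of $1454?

$687

$1436: truthful gives $18, deviation gives $0 → loss $18.
$767: truthful gives $687, deviation gives $0 → loss $687.
$1065: truthful gives $389, deviation gives $0 → loss $389.
$831: truthful gives $623, deviation gives $0 → loss $623.
$1329: truthful gives $125, deviation gives $0 → loss $125.
Maximum loss: $687.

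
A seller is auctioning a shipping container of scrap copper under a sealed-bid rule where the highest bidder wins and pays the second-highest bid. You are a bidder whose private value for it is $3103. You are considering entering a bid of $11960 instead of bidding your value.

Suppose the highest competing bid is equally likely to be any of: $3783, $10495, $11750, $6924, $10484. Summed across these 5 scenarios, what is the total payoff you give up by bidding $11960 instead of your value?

$27921

The deviation costs you only when the competing bid falls strictly between $3103 and $11960; elsewhere both bids give the same outcome.
$3783: truthful payoff $0, deviation payoff −$680 → loss $680.
$10495: truthful payoff $0, deviation payoff −$7392 → loss $7392.
$11750: truthful payoff $0, deviation payoff −$8647 → loss $8647.
$6924: truthful payoff $0, deviation payoff −$3821 → loss $3821.
$10484: truthful payoff $0, deviation payoff −$7381 → loss $7381.
Total loss = $680 + $7392 + $8647 + $3821 + $7381 = $27921.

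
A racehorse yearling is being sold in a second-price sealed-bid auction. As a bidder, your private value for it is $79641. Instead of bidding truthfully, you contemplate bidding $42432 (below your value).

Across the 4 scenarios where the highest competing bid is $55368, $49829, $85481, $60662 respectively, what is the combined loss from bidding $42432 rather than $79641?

The deviation costs you only when the competing bid falls strictly between $42432 and $79641; elsewhere both bids give the same outcome.
$55368: truthful payoff $24273, deviation payoff $0 → loss $24273.
$49829: truthful payoff $29812, deviation payoff $0 → loss $29812.
$85481: outcomes coincide → loss $0.
$60662: truthful payoff $18979, deviation payoff $0 → loss $18979.
Total loss = $24273 + $29812 + $18979 = $73064.

$73064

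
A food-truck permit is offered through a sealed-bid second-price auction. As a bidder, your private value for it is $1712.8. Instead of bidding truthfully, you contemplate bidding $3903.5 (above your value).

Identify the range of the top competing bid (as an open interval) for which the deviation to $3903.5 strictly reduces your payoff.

If the competing bid is below $1712.8, both bids win at the same price — no difference.
If it is above $3903.5, both bids lose — no difference.
If it lies strictly between $1712.8 and $3903.5, bidding your value loses (payoff 0) while bidding $3903.5 wins at a price above your value (payoff negative).
So the deviation strictly hurts on the open interval ($1712.8, $3903.5).

($1712.8, $3903.5)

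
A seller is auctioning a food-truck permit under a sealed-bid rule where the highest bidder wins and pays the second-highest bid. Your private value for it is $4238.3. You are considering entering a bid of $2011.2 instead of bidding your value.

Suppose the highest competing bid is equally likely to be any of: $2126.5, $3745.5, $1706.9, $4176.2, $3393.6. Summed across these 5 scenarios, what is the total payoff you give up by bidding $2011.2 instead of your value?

The deviation costs you only when the competing bid falls strictly between $2011.2 and $4238.3; elsewhere both bids give the same outcome.
$2126.5: truthful payoff $2111.8, deviation payoff $0 → loss $2111.8.
$3745.5: truthful payoff $492.8, deviation payoff $0 → loss $492.8.
$1706.9: outcomes coincide → loss $0.
$4176.2: truthful payoff $62.1, deviation payoff $0 → loss $62.1.
$3393.6: truthful payoff $844.7, deviation payoff $0 → loss $844.7.
Total loss = $2111.8 + $492.8 + $62.1 + $844.7 = $3511.4.
In a second-price auction your bid sets only whether you win, not what you pay, so bidding your true value is weakly dominant.

$3511.4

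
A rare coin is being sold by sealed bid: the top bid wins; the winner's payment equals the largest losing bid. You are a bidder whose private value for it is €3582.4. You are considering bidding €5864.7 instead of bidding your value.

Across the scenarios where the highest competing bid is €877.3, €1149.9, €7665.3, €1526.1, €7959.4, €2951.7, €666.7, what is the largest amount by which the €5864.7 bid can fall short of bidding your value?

€877.3: same outcome either way → loss €0.
€1149.9: same outcome either way → loss €0.
€7665.3: same outcome either way → loss €0.
€1526.1: same outcome either way → loss €0.
€7959.4: same outcome either way → loss €0.
€2951.7: same outcome either way → loss €0.
€666.7: same outcome either way → loss €0.
Maximum loss: €0.

€0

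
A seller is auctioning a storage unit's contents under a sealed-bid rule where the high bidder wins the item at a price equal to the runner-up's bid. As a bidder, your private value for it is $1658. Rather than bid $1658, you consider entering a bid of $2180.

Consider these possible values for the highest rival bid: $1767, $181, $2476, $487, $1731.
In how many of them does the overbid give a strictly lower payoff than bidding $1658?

2

The deviation hurts exactly when the highest competing bid lies strictly between $1658 and $2180 — overbidding then wins at a price above your value.
$1767: inside the interval → strictly worse (loss $109).
$181: below both → same outcome either way.
$2476: above both → same outcome either way.
$487: below both → same outcome either way.
$1731: inside the interval → strictly worse (loss $73).
Count: 2.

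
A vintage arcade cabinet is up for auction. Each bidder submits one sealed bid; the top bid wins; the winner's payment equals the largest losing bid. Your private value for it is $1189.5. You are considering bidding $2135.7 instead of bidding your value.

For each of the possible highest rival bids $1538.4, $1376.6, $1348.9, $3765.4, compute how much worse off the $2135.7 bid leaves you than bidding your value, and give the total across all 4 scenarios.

The deviation costs you only when the competing bid falls strictly between $1189.5 and $2135.7; elsewhere both bids give the same outcome.
$1538.4: truthful payoff $0, deviation payoff −$348.9 → loss $348.9.
$1376.6: truthful payoff $0, deviation payoff −$187.1 → loss $187.1.
$1348.9: truthful payoff $0, deviation payoff −$159.4 → loss $159.4.
$3765.4: outcomes coincide → loss $0.
Total loss = $348.9 + $187.1 + $159.4 = $695.4.

$695.4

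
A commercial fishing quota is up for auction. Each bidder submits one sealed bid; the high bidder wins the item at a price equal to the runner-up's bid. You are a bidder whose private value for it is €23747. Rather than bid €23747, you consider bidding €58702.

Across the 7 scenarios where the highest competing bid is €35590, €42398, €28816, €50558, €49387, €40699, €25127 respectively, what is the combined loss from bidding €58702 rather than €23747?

€106346

The deviation costs you only when the competing bid falls strictly between €23747 and €58702; elsewhere both bids give the same outcome.
€35590: truthful payoff €0, deviation payoff −€11843 → loss €11843.
€42398: truthful payoff €0, deviation payoff −€18651 → loss €18651.
€28816: truthful payoff €0, deviation payoff −€5069 → loss €5069.
€50558: truthful payoff €0, deviation payoff −€26811 → loss €26811.
€49387: truthful payoff €0, deviation payoff −€25640 → loss €25640.
€40699: truthful payoff €0, deviation payoff −€16952 → loss €16952.
€25127: truthful payoff €0, deviation payoff −€1380 → loss €1380.
Total loss = €11843 + €18651 + €5069 + €26811 + €25640 + €16952 + €1380 = €106346.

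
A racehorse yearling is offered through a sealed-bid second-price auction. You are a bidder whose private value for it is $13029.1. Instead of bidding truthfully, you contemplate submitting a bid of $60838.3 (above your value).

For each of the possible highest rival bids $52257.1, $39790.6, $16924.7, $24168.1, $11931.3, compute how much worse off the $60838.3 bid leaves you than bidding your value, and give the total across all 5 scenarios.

$81024.1

The deviation costs you only when the competing bid falls strictly between $13029.1 and $60838.3; elsewhere both bids give the same outcome.
$52257.1: truthful payoff $0, deviation payoff −$39228 → loss $39228.
$39790.6: truthful payoff $0, deviation payoff −$26761.5 → loss $26761.5.
$16924.7: truthful payoff $0, deviation payoff −$3895.6 → loss $3895.6.
$24168.1: truthful payoff $0, deviation payoff −$11139 → loss $11139.
$11931.3: outcomes coincide → loss $0.
Total loss = $39228 + $26761.5 + $3895.6 + $11139 = $81024.1.
Truthful bidding weakly dominates here: raising your bid can only win items priced above your value, and lowering it can only forfeit items priced below.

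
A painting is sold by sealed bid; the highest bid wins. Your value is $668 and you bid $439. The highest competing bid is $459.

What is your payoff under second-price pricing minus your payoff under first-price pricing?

Your bid $439 is below $459, so you lose under either rule.
Payoff is $0 in both cases; difference = $0.

$0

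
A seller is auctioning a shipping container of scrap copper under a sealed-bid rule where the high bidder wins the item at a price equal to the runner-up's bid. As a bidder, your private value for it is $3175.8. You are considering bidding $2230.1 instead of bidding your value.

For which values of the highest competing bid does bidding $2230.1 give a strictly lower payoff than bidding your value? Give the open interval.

If the competing bid is below $2230.1, both bids win at the same price — no difference.
If it is above $3175.8, both bids lose — no difference.
If it lies strictly between $2230.1 and $3175.8, bidding your value wins at a price below your value (positive payoff) while bidding $2230.1 loses (payoff 0).
So the deviation strictly hurts on the open interval ($2230.1, $3175.8).
Because the price is fixed by the runner-up's bid, deviating from your value can only change a good outcome into a bad one — never the reverse.

($2230.1, $3175.8)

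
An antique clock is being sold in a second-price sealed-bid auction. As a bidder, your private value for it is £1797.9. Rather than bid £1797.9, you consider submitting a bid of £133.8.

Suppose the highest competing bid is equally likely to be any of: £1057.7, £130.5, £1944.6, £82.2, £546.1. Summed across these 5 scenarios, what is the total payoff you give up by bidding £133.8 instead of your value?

The deviation costs you only when the competing bid falls strictly between £133.8 and £1797.9; elsewhere both bids give the same outcome.
£1057.7: truthful payoff £740.2, deviation payoff £0 → loss £740.2.
£130.5: outcomes coincide → loss £0.
£1944.6: outcomes coincide → loss £0.
£82.2: outcomes coincide → loss £0.
£546.1: truthful payoff £1251.8, deviation payoff £0 → loss £1251.8.
Total loss = £740.2 + £1251.8 = £1992.
Because the price is fixed by the runner-up's bid, deviating from your value can only change a good outcome into a bad one — never the reverse.

£1992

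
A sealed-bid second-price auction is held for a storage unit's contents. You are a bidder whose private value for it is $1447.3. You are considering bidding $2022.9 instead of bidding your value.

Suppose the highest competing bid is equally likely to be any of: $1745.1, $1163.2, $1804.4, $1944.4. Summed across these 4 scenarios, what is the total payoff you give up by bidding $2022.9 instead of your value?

$1152

The deviation costs you only when the competing bid falls strictly between $1447.3 and $2022.9; elsewhere both bids give the same outcome.
$1745.1: truthful payoff $0, deviation payoff −$297.8 → loss $297.8.
$1163.2: outcomes coincide → loss $0.
$1804.4: truthful payoff $0, deviation payoff −$357.1 → loss $357.1.
$1944.4: truthful payoff $0, deviation payoff −$497.1 → loss $497.1.
Total loss = $297.8 + $357.1 + $497.1 = $1152.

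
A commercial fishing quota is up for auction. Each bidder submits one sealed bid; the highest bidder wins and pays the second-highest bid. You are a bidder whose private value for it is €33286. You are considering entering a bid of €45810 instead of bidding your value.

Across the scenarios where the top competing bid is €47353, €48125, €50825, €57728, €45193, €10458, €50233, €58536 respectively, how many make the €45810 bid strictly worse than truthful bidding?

The deviation hurts exactly when the highest competing bid lies strictly between €33286 and €45810 — overbidding then wins at a price above your value.
€47353: above both → same outcome either way.
€48125: above both → same outcome either way.
€50825: above both → same outcome either way.
€57728: above both → same outcome either way.
€45193: inside the interval → strictly worse (loss €11907).
€10458: below both → same outcome either way.
€50233: above both → same outcome either way.
€58536: above both → same outcome either way.
Count: 1.

1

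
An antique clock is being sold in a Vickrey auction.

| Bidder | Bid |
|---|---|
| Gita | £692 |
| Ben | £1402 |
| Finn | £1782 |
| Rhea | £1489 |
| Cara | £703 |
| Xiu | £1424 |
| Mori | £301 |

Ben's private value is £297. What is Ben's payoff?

£0

Highest bid: Finn at £1782, so Finn wins.
Second-highest bid: Rhea at £1489 — that is the price the winner pays.
Ben did not win, so Ben pays nothing and receives nothing: payoff £0.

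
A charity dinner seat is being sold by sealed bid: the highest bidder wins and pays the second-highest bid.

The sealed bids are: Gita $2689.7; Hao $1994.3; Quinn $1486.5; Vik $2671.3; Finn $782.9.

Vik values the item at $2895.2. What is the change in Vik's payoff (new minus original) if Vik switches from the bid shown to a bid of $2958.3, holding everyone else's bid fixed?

$205.5

The highest bid among the other bidders is $2689.7; Vik's bid doesn't change that.
Original bid $2671.3: Vik is not highest (top rival bid is $2689.7); payoff $0.
Alternative bid $2958.3: Vik is highest, pays the top rival bid $2689.7; payoff $2895.2 − $2689.7 = $205.5.
Change in payoff = $205.5 − ($0) = $205.5.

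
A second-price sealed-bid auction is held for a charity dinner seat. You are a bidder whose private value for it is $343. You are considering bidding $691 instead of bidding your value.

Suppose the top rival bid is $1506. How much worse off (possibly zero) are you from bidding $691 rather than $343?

$0

Bidding your value $343: you lose (since $343 < $1506). Payoff $0.
Bidding $691: you lose. Payoff $0.
Difference = $0 − $0 = $0; both bids lead to the same outcome because the competing bid is above both your value and your alternative bid.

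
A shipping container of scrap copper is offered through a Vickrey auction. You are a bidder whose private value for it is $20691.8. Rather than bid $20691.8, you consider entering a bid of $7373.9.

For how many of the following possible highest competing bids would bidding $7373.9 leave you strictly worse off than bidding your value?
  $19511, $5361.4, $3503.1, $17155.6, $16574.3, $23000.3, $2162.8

The deviation hurts exactly when the highest competing bid lies strictly between $7373.9 and $20691.8 — underbidding then forfeits a profitable win.
$19511: inside the interval → strictly worse (loss $1180.8).
$5361.4: below both → same outcome either way.
$3503.1: below both → same outcome either way.
$17155.6: inside the interval → strictly worse (loss $3536.2).
$16574.3: inside the interval → strictly worse (loss $4117.5).
$23000.3: above both → same outcome either way.
$2162.8: below both → same outcome either way.
Count: 3.

3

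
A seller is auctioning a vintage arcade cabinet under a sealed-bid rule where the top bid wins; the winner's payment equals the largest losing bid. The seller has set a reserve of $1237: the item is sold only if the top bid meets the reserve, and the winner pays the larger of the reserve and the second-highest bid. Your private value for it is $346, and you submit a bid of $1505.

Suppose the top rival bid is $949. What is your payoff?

−$891

Your bid $1505 is the highest and exceeds the reserve.
Price = max(second-highest bid, reserve) = max($949, $1237) = $1237.
Payoff = $346 − $1237 = −$891.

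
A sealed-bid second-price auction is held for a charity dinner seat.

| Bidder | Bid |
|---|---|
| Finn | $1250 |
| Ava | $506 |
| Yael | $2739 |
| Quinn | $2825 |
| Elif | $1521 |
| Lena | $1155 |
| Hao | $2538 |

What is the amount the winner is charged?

Highest bid: Quinn at $2825, so Quinn wins.
Second-highest bid: Yael at $2739 — that is the price the winner pays.

$2739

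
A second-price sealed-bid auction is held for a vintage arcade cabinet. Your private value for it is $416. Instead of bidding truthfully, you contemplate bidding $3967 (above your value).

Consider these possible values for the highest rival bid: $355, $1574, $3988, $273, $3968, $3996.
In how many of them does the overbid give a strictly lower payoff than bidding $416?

1

The deviation hurts exactly when the highest competing bid lies strictly between $416 and $3967 — overbidding then wins at a price above your value.
$355: below both → same outcome either way.
$1574: inside the interval → strictly worse (loss $1158).
$3988: above both → same outcome either way.
$273: below both → same outcome either way.
$3968: above both → same outcome either way.
$3996: above both → same outcome either way.
Count: 1.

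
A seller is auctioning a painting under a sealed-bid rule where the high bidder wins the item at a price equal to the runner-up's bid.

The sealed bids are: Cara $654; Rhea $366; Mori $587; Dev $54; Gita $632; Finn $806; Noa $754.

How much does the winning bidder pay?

$754

Highest bid: Finn at $806, so Finn wins.
Second-highest bid: Noa at $754 — that is the price the winner pays.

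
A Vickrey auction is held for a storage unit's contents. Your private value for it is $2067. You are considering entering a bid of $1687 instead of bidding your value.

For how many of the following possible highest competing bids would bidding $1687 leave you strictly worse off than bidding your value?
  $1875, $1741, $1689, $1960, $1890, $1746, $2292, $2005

7

The deviation hurts exactly when the highest competing bid lies strictly between $1687 and $2067 — underbidding then forfeits a profitable win.
$1875: inside the interval → strictly worse (loss $192).
$1741: inside the interval → strictly worse (loss $326).
$1689: inside the interval → strictly worse (loss $378).
$1960: inside the interval → strictly worse (loss $107).
$1890: inside the interval → strictly worse (loss $177).
$1746: inside the interval → strictly worse (loss $321).
$2292: above both → same outcome either way.
$2005: inside the interval → strictly worse (loss $62).
Count: 7.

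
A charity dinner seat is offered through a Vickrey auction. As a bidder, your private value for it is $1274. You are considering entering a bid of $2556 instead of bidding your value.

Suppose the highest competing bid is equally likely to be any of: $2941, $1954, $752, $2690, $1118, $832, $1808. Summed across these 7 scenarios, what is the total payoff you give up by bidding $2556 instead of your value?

The deviation costs you only when the competing bid falls strictly between $1274 and $2556; elsewhere both bids give the same outcome.
$2941: outcomes coincide → loss $0.
$1954: truthful payoff $0, deviation payoff −$680 → loss $680.
$752: outcomes coincide → loss $0.
$2690: outcomes coincide → loss $0.
$1118: outcomes coincide → loss $0.
$832: outcomes coincide → loss $0.
$1808: truthful payoff $0, deviation payoff −$534 → loss $534.
Total loss = $680 + $534 = $1214.

$1214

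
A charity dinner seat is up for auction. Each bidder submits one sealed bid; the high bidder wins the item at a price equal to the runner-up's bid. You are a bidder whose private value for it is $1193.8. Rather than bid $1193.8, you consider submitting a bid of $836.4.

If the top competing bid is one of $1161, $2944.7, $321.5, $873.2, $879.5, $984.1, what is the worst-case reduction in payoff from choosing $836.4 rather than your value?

$1161: truthful gives $32.8, deviation gives $0 → loss $32.8.
$2944.7: same outcome either way → loss $0.
$321.5: same outcome either way → loss $0.
$873.2: truthful gives $320.6, deviation gives $0 → loss $320.6.
$879.5: truthful gives $314.3, deviation gives $0 → loss $314.3.
$984.1: truthful gives $209.7, deviation gives $0 → loss $209.7.
Maximum loss: $320.6.

$320.6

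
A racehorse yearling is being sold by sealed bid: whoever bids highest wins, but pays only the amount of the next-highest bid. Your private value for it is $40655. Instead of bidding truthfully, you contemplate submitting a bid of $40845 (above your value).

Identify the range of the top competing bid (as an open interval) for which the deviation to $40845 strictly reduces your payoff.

If the competing bid is below $40655, both bids win at the same price — no difference.
If it is above $40845, both bids lose — no difference.
If it lies strictly between $40655 and $40845, bidding your value loses (payoff 0) while bidding $40845 wins at a price above your value (payoff negative).
So the deviation strictly hurts on the open interval ($40655, $40845).

($40655, $40845)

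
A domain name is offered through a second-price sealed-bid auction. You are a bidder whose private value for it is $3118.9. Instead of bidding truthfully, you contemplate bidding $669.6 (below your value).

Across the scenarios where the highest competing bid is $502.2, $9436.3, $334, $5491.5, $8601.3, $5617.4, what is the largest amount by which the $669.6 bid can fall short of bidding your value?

$0

$502.2: same outcome either way → loss $0.
$9436.3: same outcome either way → loss $0.
$334: same outcome either way → loss $0.
$5491.5: same outcome either way → loss $0.
$8601.3: same outcome either way → loss $0.
$5617.4: same outcome either way → loss $0.
Maximum loss: $0.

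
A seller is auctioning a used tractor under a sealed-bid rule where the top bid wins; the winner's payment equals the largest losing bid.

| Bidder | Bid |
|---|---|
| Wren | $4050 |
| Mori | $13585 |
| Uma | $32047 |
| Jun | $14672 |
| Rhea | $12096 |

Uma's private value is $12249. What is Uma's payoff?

−$2423

Highest bid: Uma at $32047, so Uma wins.
Second-highest bid: Jun at $14672 — that is the price the winner pays.
Uma's payoff = value − price = $12249 − $14672 = −$2423.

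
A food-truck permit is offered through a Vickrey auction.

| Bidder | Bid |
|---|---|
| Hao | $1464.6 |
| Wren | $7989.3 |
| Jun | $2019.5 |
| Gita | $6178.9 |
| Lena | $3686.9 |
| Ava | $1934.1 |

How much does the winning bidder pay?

Highest bid: Wren at $7989.3, so Wren wins.
Second-highest bid: Gita at $6178.9 — that is the price the winner pays.

$6178.9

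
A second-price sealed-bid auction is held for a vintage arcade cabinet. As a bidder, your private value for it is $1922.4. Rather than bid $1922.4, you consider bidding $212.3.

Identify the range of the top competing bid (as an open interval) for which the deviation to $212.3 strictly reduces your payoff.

($212.3, $1922.4)

If the competing bid is below $212.3, both bids win at the same price — no difference.
If it is above $1922.4, both bids lose — no difference.
If it lies strictly between $212.3 and $1922.4, bidding your value wins at a price below your value (positive payoff) while bidding $212.3 loses (payoff 0).
So the deviation strictly hurts on the open interval ($212.3, $1922.4).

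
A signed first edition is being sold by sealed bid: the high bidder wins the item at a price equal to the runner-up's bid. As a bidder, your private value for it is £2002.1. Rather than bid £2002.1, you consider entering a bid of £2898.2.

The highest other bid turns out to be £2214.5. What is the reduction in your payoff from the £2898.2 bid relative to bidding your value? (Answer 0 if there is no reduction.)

Bidding your value £2002.1: you lose (since £2002.1 < £2214.5). Payoff £0.
Bidding £2898.2: you win and pay £2214.5. Payoff £2002.1 − £2214.5 = −£212.4.
The competing bid £2214.5 lies between your value and your inflated bid, so overbidding wins an item priced above your value.
Loss from deviating = £0 − (−£212.4) = £212.4.

£212.4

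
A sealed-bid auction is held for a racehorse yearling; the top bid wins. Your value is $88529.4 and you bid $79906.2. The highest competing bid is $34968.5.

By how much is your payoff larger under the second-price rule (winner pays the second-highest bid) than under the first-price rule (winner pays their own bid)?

You have the highest bid, so you win under either rule.
Second-price: pay $34968.5 → payoff $53560.9.
First-price: pay your own bid $79906.2 → payoff $8623.2.
Difference = $53560.9 − ($8623.2) = $44937.7.

$44937.7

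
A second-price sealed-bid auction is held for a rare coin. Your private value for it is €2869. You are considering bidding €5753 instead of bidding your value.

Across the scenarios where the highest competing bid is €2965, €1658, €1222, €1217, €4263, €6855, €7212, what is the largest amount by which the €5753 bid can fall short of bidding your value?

€1394

€2965: truthful gives €0, deviation gives −€96 → loss €96.
€1658: same outcome either way → loss €0.
€1222: same outcome either way → loss €0.
€1217: same outcome either way → loss €0.
€4263: truthful gives €0, deviation gives −€1394 → loss €1394.
€6855: same outcome either way → loss €0.
€7212: same outcome either way → loss €0.
Maximum loss: €1394.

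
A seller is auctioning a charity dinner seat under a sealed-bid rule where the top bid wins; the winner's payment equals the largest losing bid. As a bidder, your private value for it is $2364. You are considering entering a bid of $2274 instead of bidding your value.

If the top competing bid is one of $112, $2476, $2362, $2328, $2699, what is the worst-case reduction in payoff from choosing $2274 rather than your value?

$36

$112: same outcome either way → loss $0.
$2476: same outcome either way → loss $0.
$2362: truthful gives $2, deviation gives $0 → loss $2.
$2328: truthful gives $36, deviation gives $0 → loss $36.
$2699: same outcome either way → loss $0.
Maximum loss: $36.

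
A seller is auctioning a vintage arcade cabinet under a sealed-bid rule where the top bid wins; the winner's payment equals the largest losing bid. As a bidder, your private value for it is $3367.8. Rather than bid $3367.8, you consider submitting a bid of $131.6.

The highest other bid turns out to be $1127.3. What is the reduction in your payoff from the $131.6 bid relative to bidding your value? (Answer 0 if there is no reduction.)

$2240.5

Bidding your value $3367.8: you win (since $3367.8 > $1127.3) and pay $1127.3. Payoff $2240.5.
Bidding $131.6: you lose. Payoff $0.
The competing bid $1127.3 lies between your shaded bid and your value, so underbidding forfeits an item you could have won at a profitable price.
Loss from deviating = $2240.5 − ($0) = $2240.5.
Because the price is fixed by the runner-up's bid, deviating from your value can only change a good outcome into a bad one — never the reverse.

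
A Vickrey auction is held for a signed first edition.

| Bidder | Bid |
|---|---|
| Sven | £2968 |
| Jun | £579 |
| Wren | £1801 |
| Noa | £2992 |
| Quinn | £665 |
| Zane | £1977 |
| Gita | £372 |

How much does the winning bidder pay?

Highest bid: Noa at £2992, so Noa wins.
Second-highest bid: Sven at £2968 — that is the price the winner pays.

£2968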